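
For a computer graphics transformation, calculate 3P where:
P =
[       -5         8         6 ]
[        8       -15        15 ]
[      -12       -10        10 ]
3P =
[      -15        24        18 ]
[       24       -45        45 ]
[      -36       -30        30 ]

Scalar multiplication is elementwise: (3P)[i][j] = 3 * P[i][j].
  (3P)[0][0] = 3 * (-5) = -15
  (3P)[0][1] = 3 * (8) = 24
  (3P)[0][2] = 3 * (6) = 18
  (3P)[1][0] = 3 * (8) = 24
  (3P)[1][1] = 3 * (-15) = -45
  (3P)[1][2] = 3 * (15) = 45
  (3P)[2][0] = 3 * (-12) = -36
  (3P)[2][1] = 3 * (-10) = -30
  (3P)[2][2] = 3 * (10) = 30
3P =
[      -15        24        18 ]
[       24       -45        45 ]
[      -36       -30        30 ]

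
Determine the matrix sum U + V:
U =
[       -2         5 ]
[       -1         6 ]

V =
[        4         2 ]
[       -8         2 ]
U + V =
[        2         7 ]
[       -9         8 ]

Matrix addition is elementwise: (U+V)[i][j] = U[i][j] + V[i][j].
  (U+V)[0][0] = (-2) + (4) = 2
  (U+V)[0][1] = (5) + (2) = 7
  (U+V)[1][0] = (-1) + (-8) = -9
  (U+V)[1][1] = (6) + (2) = 8
U + V =
[        2         7 ]
[       -9         8 ]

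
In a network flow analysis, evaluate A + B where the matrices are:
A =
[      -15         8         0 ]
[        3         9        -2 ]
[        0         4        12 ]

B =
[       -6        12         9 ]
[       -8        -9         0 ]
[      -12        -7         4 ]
A + B =
[      -21        20         9 ]
[       -5         0        -2 ]
[      -12        -3        16 ]

Matrix addition is elementwise: (A+B)[i][j] = A[i][j] + B[i][j].
  (A+B)[0][0] = (-15) + (-6) = -21
  (A+B)[0][1] = (8) + (12) = 20
  (A+B)[0][2] = (0) + (9) = 9
  (A+B)[1][0] = (3) + (-8) = -5
  (A+B)[1][1] = (9) + (-9) = 0
  (A+B)[1][2] = (-2) + (0) = -2
  (A+B)[2][0] = (0) + (-12) = -12
  (A+B)[2][1] = (4) + (-7) = -3
  (A+B)[2][2] = (12) + (4) = 16
A + B =
[      -21        20         9 ]
[       -5         0        -2 ]
[      -12        -3        16 ]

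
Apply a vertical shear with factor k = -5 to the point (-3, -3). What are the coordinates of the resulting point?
(-3, 12)

Shear matrix for vertical shear with factor k = -5:
[[1, 0], [-5, 1]]
Result: (-3, -3) → (-3, 12)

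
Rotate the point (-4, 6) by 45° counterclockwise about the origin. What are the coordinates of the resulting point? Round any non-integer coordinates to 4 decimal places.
(-7.0711, 1.4142)

Rotation matrix R(θ) = [[cos θ, -sin θ], [sin θ, cos θ]]; for θ = 45°:
R = [[√2/2, -√2/2], [√2/2, √2/2]]
Result: R × [-4, 6]ᵀ = [√2/2·-4 + (-√2/2)·6, √2/2·-4 + (√2/2)·6]ᵀ = (-7.0711, 1.4142)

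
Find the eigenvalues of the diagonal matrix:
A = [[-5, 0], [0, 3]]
λ₁ = -5, λ₂ = 3

The characteristic polynomial of A is det(A - λI) = (-5 - λ)(3 - λ) = 0.
The roots are λ = -5 and λ = 3, so the eigenvalues are the diagonal entries.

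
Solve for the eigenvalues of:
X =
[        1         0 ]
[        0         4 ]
λ = 1, 4

Solve det(X - λI) = 0. For a 2×2 matrix the characteristic equation is λ² - (trace)λ + det = 0.
trace(X) = a + d = 1 + 4 = 5.
det(X) = a*d - b*c = (1)*(4) - (0)*(0) = 4 - 0 = 4.
Characteristic equation: λ² - (5)λ + (4) = 0.
Discriminant = (5)² - 4*(4) = 25 - 16 = 9.
λ = (5 ± √9) / 2 = (5 ± 3) / 2 = 1, 4.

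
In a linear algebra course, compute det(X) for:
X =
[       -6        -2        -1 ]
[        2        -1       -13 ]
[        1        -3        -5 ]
det(X) = 215

Expand along row 0 (cofactor expansion): det(X) = a*(e*i - f*h) - b*(d*i - f*g) + c*(d*h - e*g), where the 3×3 is [[a, b, c], [d, e, f], [g, h, i]].
Minor M_00 = (-1)*(-5) - (-13)*(-3) = 5 - 39 = -34.
Minor M_01 = (2)*(-5) - (-13)*(1) = -10 + 13 = 3.
Minor M_02 = (2)*(-3) - (-1)*(1) = -6 + 1 = -5.
det(X) = (-6)*(-34) - (-2)*(3) + (-1)*(-5) = 204 + 6 + 5 = 215.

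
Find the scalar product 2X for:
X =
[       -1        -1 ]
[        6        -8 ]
2X =
[       -2        -2 ]
[       12       -16 ]

Scalar multiplication is elementwise: (2X)[i][j] = 2 * X[i][j].
  (2X)[0][0] = 2 * (-1) = -2
  (2X)[0][1] = 2 * (-1) = -2
  (2X)[1][0] = 2 * (6) = 12
  (2X)[1][1] = 2 * (-8) = -16
2X =
[       -2        -2 ]
[       12       -16 ]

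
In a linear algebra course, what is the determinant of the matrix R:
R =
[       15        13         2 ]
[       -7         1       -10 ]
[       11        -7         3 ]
det(R) = -2086

Expand along row 0 (cofactor expansion): det(R) = a*(e*i - f*h) - b*(d*i - f*g) + c*(d*h - e*g), where the 3×3 is [[a, b, c], [d, e, f], [g, h, i]].
Minor M_00 = (1)*(3) - (-10)*(-7) = 3 - 70 = -67.
Minor M_01 = (-7)*(3) - (-10)*(11) = -21 + 110 = 89.
Minor M_02 = (-7)*(-7) - (1)*(11) = 49 - 11 = 38.
det(R) = (15)*(-67) - (13)*(89) + (2)*(38) = -1005 - 1157 + 76 = -2086.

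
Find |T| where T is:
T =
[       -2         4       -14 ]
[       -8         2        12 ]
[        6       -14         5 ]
det(T) = -1308

Expand along row 0 (cofactor expansion): det(T) = a*(e*i - f*h) - b*(d*i - f*g) + c*(d*h - e*g), where the 3×3 is [[a, b, c], [d, e, f], [g, h, i]].
Minor M_00 = (2)*(5) - (12)*(-14) = 10 + 168 = 178.
Minor M_01 = (-8)*(5) - (12)*(6) = -40 - 72 = -112.
Minor M_02 = (-8)*(-14) - (2)*(6) = 112 - 12 = 100.
det(T) = (-2)*(178) - (4)*(-112) + (-14)*(100) = -356 + 448 - 1400 = -1308.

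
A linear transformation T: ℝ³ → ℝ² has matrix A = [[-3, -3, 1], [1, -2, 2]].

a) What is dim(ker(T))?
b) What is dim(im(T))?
dim(ker) = 1, dim(im) = 2

The two rows are not scalar multiples of one another (no single k satisfies row 2 = k × row 1), so they are linearly independent.
Thus rank(A) = 2.
dim(im(T)) = rank(A) = 2.
By the rank-nullity theorem applied to T: ℝ³ → ℝ², rank(A) + nullity(A) = 3 (the domain dimension), so dim(ker(T)) = 3 - 2 = 1.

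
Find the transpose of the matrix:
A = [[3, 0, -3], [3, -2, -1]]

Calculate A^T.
[[3, 3], [0, -2], [-3, -1]]

The transpose sends entry (i,j) to (j,i); rows become columns.
Row 0 of A: [3, 0, -3] -> column 0 of A^T.
Row 1 of A: [3, -2, -1] -> column 1 of A^T.
A^T = [[3, 3], [0, -2], [-3, -1]]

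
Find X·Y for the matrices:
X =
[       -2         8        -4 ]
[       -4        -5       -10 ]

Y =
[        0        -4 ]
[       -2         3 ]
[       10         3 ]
XY =
[      -56        20 ]
[      -90       -29 ]

Matrix multiplication: (XY)[i][j] = sum over k of X[i][k] * Y[k][j].
  (XY)[0][0] = (-2)*(0) + (8)*(-2) + (-4)*(10) = -56
  (XY)[0][1] = (-2)*(-4) + (8)*(3) + (-4)*(3) = 20
  (XY)[1][0] = (-4)*(0) + (-5)*(-2) + (-10)*(10) = -90
  (XY)[1][1] = (-4)*(-4) + (-5)*(3) + (-10)*(3) = -29
XY =
[      -56        20 ]
[      -90       -29 ]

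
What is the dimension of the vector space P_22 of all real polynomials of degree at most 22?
Dimension = 23

A polynomial of degree at most 22 can be written as a₀ + a₁x + a₂x² + … + a_22x^22, with 23 free coefficients a₀, …, a_22.
The set {1, x, x², …, x^22} is a basis: it spans P_22 (every such polynomial is a linear combination of these) and is linearly independent (a polynomial is zero iff all its coefficients are zero).
Therefore dim(P_22) = 22 + 1 = 23.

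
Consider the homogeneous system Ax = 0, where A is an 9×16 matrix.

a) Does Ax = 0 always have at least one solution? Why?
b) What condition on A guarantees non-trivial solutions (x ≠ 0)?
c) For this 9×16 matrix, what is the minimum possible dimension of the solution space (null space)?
a) Yes, x = 0 is always a solution. b) When A has linearly dependent columns (rank < n). c) Minimum nullity = 7.

a) x = 0 satisfies A·0 = 0, so the zero vector is always a solution.
b) Non-trivial solutions exist iff the columns of A are linearly dependent, equivalently rank(A) < n (the number of columns).
c) By rank-nullity, rank(A) + nullity(A) = n = 16. Since A has only 9 rows, rank(A) ≤ 9, so nullity(A) ≥ 16 - 9 = 7.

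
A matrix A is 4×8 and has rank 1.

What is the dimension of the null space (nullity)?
7

The rank-nullity theorem for an m×n matrix states:
rank(A) + nullity(A) = n (the number of columns).
Here n = 8 and rank(A) = 1, so nullity(A) = 8 - 1 = 7.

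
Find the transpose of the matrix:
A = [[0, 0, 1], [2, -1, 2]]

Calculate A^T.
[[0, 2], [0, -1], [1, 2]]

The transpose sends entry (i,j) to (j,i); rows become columns.
Row 0 of A: [0, 0, 1] -> column 0 of A^T.
Row 1 of A: [2, -1, 2] -> column 1 of A^T.
A^T = [[0, 2], [0, -1], [1, 2]]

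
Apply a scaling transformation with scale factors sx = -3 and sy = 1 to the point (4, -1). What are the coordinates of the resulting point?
(-12, -1)

Scaling matrix:
[[-3, 0], [0, 1]]
Result: (4 × -3, -1 × 1) = (-12, -1)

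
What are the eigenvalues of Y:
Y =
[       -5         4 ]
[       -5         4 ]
λ = -1, 0

Solve det(Y - λI) = 0. For a 2×2 matrix the characteristic equation is λ² - (trace)λ + det = 0.
trace(Y) = a + d = -5 + 4 = -1.
det(Y) = a*d - b*c = (-5)*(4) - (4)*(-5) = -20 + 20 = 0.
Characteristic equation: λ² - (-1)λ + (0) = 0.
Discriminant = (-1)² - 4*(0) = 1 - 0 = 1.
λ = (-1 ± √1) / 2 = (-1 ± 1) / 2 = -1, 0.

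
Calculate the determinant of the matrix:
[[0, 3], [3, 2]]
-9

For a 2×2 matrix [[a, b], [c, d]], det = ad - bc
det = (0)(2) - (3)(3) = 0 - 9 = -9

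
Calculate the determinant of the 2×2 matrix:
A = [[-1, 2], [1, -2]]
0

For A = [[a, b], [c, d]], det(A) = a*d - b*c.
det(A) = (-1)*(-2) - (2)*(1) = 2 - 2 = 0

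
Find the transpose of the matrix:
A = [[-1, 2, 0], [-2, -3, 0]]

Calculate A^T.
[[-1, -2], [2, -3], [0, 0]]

The transpose sends entry (i,j) to (j,i); rows become columns.
Row 0 of A: [-1, 2, 0] -> column 0 of A^T.
Row 1 of A: [-2, -3, 0] -> column 1 of A^T.
A^T = [[-1, -2], [2, -3], [0, 0]]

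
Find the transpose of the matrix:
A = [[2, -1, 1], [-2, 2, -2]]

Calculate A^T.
[[2, -2], [-1, 2], [1, -2]]

The transpose sends entry (i,j) to (j,i); rows become columns.
Row 0 of A: [2, -1, 1] -> column 0 of A^T.
Row 1 of A: [-2, 2, -2] -> column 1 of A^T.
A^T = [[2, -2], [-1, 2], [1, -2]]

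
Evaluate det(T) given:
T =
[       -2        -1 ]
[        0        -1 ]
det(T) = 2

For a 2×2 matrix [[a, b], [c, d]], det = a*d - b*c.
det(T) = (-2)*(-1) - (-1)*(0) = 2 - 0 = 2.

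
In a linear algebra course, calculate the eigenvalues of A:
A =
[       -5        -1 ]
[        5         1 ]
λ = -4, 0

Solve det(A - λI) = 0. For a 2×2 matrix the characteristic equation is λ² - (trace)λ + det = 0.
trace(A) = a + d = -5 + 1 = -4.
det(A) = a*d - b*c = (-5)*(1) - (-1)*(5) = -5 + 5 = 0.
Characteristic equation: λ² - (-4)λ + (0) = 0.
Discriminant = (-4)² - 4*(0) = 16 - 0 = 16.
λ = (-4 ± √16) / 2 = (-4 ± 4) / 2 = -4, 0.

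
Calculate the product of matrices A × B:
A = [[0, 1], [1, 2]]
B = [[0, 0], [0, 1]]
[[0, 1], [0, 2]]

Matrix multiplication:
C[0][0] = 0×0 + 1×0 = 0
C[0][1] = 0×0 + 1×1 = 1
C[1][0] = 1×0 + 2×0 = 0
C[1][1] = 1×0 + 2×1 = 2
Result: [[0, 1], [0, 2]]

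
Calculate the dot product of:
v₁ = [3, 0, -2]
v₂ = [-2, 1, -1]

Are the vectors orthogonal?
-4, No

The dot product is the sum of products of corresponding components.
v₁·v₂ = (3)*(-2) + (0)*(1) + (-2)*(-1) = -6 + 0 + 2 = -4.
Two vectors are orthogonal iff their dot product is 0; here the dot product is -4, so the vectors are not orthogonal.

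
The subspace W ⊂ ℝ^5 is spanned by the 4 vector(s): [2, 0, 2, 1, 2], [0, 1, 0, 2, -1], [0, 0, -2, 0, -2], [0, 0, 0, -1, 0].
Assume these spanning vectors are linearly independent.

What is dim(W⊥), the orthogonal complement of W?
dim(W⊥) = 1

For any subspace W of ℝ^n, dim(W) + dim(W⊥) = n (the whole-space dimension).
Here the given 4 vectors are linearly independent, so dim(W) = 4.
Thus dim(W⊥) = n - dim(W) = 5 - 4 = 1.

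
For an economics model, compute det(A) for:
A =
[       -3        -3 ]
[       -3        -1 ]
det(A) = -6

For a 2×2 matrix [[a, b], [c, d]], det = a*d - b*c.
det(A) = (-3)*(-1) - (-3)*(-3) = 3 - 9 = -6.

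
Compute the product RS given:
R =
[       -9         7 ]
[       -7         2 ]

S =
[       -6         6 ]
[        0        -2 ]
RS =
[       54       -68 ]
[       42       -46 ]

Matrix multiplication: (RS)[i][j] = sum over k of R[i][k] * S[k][j].
  (RS)[0][0] = (-9)*(-6) + (7)*(0) = 54
  (RS)[0][1] = (-9)*(6) + (7)*(-2) = -68
  (RS)[1][0] = (-7)*(-6) + (2)*(0) = 42
  (RS)[1][1] = (-7)*(6) + (2)*(-2) = -46
RS =
[       54       -68 ]
[       42       -46 ]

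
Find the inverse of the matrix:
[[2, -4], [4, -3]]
[[-3/10, 2/5], [-2/5, 1/5]]

For [[a,b],[c,d]], inverse = (1/det)·[[d,-b],[-c,a]]
det = 2·-3 - -4·4 = 10
Inverse = (1/10)·[[-3, 4], [-4, 2]]
        = [[-3/10, 2/5], [-2/5, 1/5]]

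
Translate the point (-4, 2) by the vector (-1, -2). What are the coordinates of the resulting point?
(-5, 0)

Translation by (-1, -2):
x' = -4 + -1 = -5
y' = 2 + -2 = 0
Homogeneous matrix: [[1, 0, -1], [0, 1, -2], [0, 0, 1]]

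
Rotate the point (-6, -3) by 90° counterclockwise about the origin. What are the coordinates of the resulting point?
(3, -6)

Rotation matrix R(θ) = [[cos θ, -sin θ], [sin θ, cos θ]]; for θ = 90°:
R = [[0, -1], [1, 0]]
Result: R × [-6, -3]ᵀ = [0·-6 + (-1)·-3, 1·-6 + (0)·-3]ᵀ = (3, -6)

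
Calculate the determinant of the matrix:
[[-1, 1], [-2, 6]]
-4

For a 2×2 matrix [[a, b], [c, d]], det = ad - bc
det = (-1)(6) - (1)(-2) = -6 - -2 = -4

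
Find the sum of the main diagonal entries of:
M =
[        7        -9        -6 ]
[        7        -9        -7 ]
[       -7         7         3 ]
tr(M) = 7 - 9 + 3 = 1

The trace of a square matrix is the sum of its diagonal entries.
Diagonal entries of M: M[0][0] = 7, M[1][1] = -9, M[2][2] = 3.
tr(M) = 7 - 9 + 3 = 1.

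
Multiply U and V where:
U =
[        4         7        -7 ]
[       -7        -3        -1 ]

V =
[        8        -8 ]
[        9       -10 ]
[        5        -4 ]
UV =
[       60       -74 ]
[      -88        90 ]

Matrix multiplication: (UV)[i][j] = sum over k of U[i][k] * V[k][j].
  (UV)[0][0] = (4)*(8) + (7)*(9) + (-7)*(5) = 60
  (UV)[0][1] = (4)*(-8) + (7)*(-10) + (-7)*(-4) = -74
  (UV)[1][0] = (-7)*(8) + (-3)*(9) + (-1)*(5) = -88
  (UV)[1][1] = (-7)*(-8) + (-3)*(-10) + (-1)*(-4) = 90
UV =
[       60       -74 ]
[      -88        90 ]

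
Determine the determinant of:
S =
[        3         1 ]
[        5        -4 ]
det(S) = -17

For a 2×2 matrix [[a, b], [c, d]], det = a*d - b*c.
det(S) = (3)*(-4) - (1)*(5) = -12 - 5 = -17.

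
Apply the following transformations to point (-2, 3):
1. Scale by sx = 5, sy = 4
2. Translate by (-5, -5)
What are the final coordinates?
(-15, 7)

Step 1: Scale (-2, 3) by (sx, sy) = (5, 4) → (-10, 12)
Step 2: Translate by (-5, -5) → (-15, 7)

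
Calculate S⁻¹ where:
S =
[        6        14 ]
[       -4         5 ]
det(S) = 86
S⁻¹ =
[     5/86     -7/43 ]
[     2/43      3/43 ]

For a 2×2 matrix S = [[a, b], [c, d]] with det(S) ≠ 0, S⁻¹ = (1/det(S)) * [[d, -b], [-c, a]].
det(S) = (6)*(5) - (14)*(-4) = 30 + 56 = 86.
S⁻¹ = (1/86) * [[5, -14], [4, 6]].
Dividing each entry by 86 and reducing:
S⁻¹ =
[     5/86     -7/43 ]
[     2/43      3/43 ]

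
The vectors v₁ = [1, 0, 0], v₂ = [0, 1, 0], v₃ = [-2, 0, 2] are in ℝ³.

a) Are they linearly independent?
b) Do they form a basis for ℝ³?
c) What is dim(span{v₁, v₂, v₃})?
Yes independent, yes basis, dim = 3

Stack v₁, v₂, v₃ as rows of a 3×3 matrix.
[[1, 0, 0]; [0, 1, 0]; [-2, 0, 2]] is already lower triangular with nonzero diagonal entries (1, 1, 2), so its determinant is the product of the diagonal entries, det = (1)·(1)·(2) = 2 ≠ 0, and the rows are linearly independent.
Three linearly independent vectors in ℝ³ form a basis for ℝ³, so dim(span{v₁,v₂,v₃}) = 3.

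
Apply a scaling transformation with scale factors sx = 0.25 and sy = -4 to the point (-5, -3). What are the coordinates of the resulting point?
(-1.25, 12)

Scaling matrix:
[[0.25, 0], [0, -4]]
Result: (-5 × 0.25, -3 × -4) = (-1.25, 12)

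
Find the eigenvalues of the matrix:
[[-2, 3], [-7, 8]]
λ = 1 and λ = 5

Characteristic equation: det(A - λI) = 0
λ² - (trace)λ + (det) = 0
λ² - (6)λ + (5) = 0
λ² - 6λ + 5 = 0
Solving: λ = 1, 5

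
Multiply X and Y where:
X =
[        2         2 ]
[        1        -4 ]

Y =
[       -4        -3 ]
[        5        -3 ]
XY =
[        2       -12 ]
[      -24         9 ]

Matrix multiplication: (XY)[i][j] = sum over k of X[i][k] * Y[k][j].
  (XY)[0][0] = (2)*(-4) + (2)*(5) = 2
  (XY)[0][1] = (2)*(-3) + (2)*(-3) = -12
  (XY)[1][0] = (1)*(-4) + (-4)*(5) = -24
  (XY)[1][1] = (1)*(-3) + (-4)*(-3) = 9
XY =
[        2       -12 ]
[      -24         9 ]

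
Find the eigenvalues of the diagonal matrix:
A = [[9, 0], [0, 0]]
λ₁ = 9, λ₂ = 0

The characteristic polynomial of A is det(A - λI) = (9 - λ)(0 - λ) = 0.
The roots are λ = 9 and λ = 0, so the eigenvalues are the diagonal entries.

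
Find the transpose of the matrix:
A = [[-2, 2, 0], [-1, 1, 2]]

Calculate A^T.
[[-2, -1], [2, 1], [0, 2]]

The transpose sends entry (i,j) to (j,i); rows become columns.
Row 0 of A: [-2, 2, 0] -> column 0 of A^T.
Row 1 of A: [-1, 1, 2] -> column 1 of A^T.
A^T = [[-2, -1], [2, 1], [0, 2]]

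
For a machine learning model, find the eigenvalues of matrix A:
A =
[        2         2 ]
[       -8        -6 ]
λ = -2, -2

Solve det(A - λI) = 0. For a 2×2 matrix the characteristic equation is λ² - (trace)λ + det = 0.
trace(A) = a + d = 2 - 6 = -4.
det(A) = a*d - b*c = (2)*(-6) - (2)*(-8) = -12 + 16 = 4.
Characteristic equation: λ² - (-4)λ + (4) = 0.
Discriminant = (-4)² - 4*(4) = 16 - 16 = 0.
λ = (-4 ± √0) / 2 = (-4 ± 0) / 2 = -2, -2.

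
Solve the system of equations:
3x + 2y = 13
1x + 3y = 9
x = 3, y = 2

Use elimination (row reduction):
Equation 1: 3x + 2y = 13.
Equation 2: 1x + 3y = 9.
Multiply Eq1 by 1 and Eq2 by 3: 3x + 2y = 13;  3x + 9y = 27.
Subtract: (7)y = 14, so y = 2.
Back-substitute into Eq1: 3x + 2*(2) = 13, so x = 3.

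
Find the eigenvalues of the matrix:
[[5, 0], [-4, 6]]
λ = 5 and λ = 6

Characteristic equation: det(A - λI) = 0
λ² - (trace)λ + (det) = 0
λ² - (11)λ + (30) = 0
λ² - 11λ + 30 = 0
Solving: λ = 5, 6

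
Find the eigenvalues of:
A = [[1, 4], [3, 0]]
λ = -3, 4

Solve det(A - λI) = 0. For a 2×2 matrix this is λ² - (trace)λ + det = 0.
trace(A) = 1 + 0 = 1.
det(A) = (1)*(0) - (4)*(3) = 0 - 12 = -12.
Characteristic equation: λ² - (1)λ + (-12) = 0.
Discriminant: (1)² - 4*(-12) = 1 + 48 = 49.
Roots: λ = (1 ± √49) / 2 = -3, 4.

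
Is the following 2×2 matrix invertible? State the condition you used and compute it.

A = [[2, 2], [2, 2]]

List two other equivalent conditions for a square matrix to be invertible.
No, not invertible; det(A) = 0 (two rows are equal, so the rows are linearly dependent). Equivalent conditions (failing for this A): rank(A) < 2; Ax = 0 has non-trivial solutions; 0 is an eigenvalue; the columns are linearly dependent.

To check invertibility, compute det(A).
In this matrix, row 0 and the last row are identical, so one row is a scalar multiple of another and the rows are linearly dependent.
A matrix with linearly dependent rows has det = 0 and is not invertible.
Equivalent failed conditions:
- rank(A) < 2.
- Ax = 0 has non-trivial solutions.
- 0 is an eigenvalue.
- The columns are linearly dependent.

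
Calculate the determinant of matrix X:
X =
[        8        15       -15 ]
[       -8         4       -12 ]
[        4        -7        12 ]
det(X) = -168

Expand along row 0 (cofactor expansion): det(X) = a*(e*i - f*h) - b*(d*i - f*g) + c*(d*h - e*g), where the 3×3 is [[a, b, c], [d, e, f], [g, h, i]].
Minor M_00 = (4)*(12) - (-12)*(-7) = 48 - 84 = -36.
Minor M_01 = (-8)*(12) - (-12)*(4) = -96 + 48 = -48.
Minor M_02 = (-8)*(-7) - (4)*(4) = 56 - 16 = 40.
det(X) = (8)*(-36) - (15)*(-48) + (-15)*(40) = -288 + 720 - 600 = -168.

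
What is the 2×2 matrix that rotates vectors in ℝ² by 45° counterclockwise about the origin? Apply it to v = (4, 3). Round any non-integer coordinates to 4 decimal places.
R = [[√2/2, -√2/2], [√2/2, √2/2]]; R·v = (0.7071, 4.9497)

A counterclockwise rotation by angle θ in ℝ² has matrix R(θ) = [[cos θ, -sin θ], [sin θ, cos θ]].
For θ = 45°: cos θ = √2/2, sin θ = √2/2.
R(45°) = [[√2/2, -√2/2], [√2/2, √2/2]].
R·v = [√2/2·4 + (-√2/2)·3, √2/2·4 + √2/2·3] = (0.7071, 4.9497).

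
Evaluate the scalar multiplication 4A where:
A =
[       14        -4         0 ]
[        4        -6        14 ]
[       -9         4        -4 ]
4A =
[       56       -16         0 ]
[       16       -24        56 ]
[      -36        16       -16 ]

Scalar multiplication is elementwise: (4A)[i][j] = 4 * A[i][j].
  (4A)[0][0] = 4 * (14) = 56
  (4A)[0][1] = 4 * (-4) = -16
  (4A)[0][2] = 4 * (0) = 0
  (4A)[1][0] = 4 * (4) = 16
  (4A)[1][1] = 4 * (-6) = -24
  (4A)[1][2] = 4 * (14) = 56
  (4A)[2][0] = 4 * (-9) = -36
  (4A)[2][1] = 4 * (4) = 16
  (4A)[2][2] = 4 * (-4) = -16
4A =
[       56       -16         0 ]
[       16       -24        56 ]
[      -36        16       -16 ]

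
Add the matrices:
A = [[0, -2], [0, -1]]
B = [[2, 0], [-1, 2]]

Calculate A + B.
[[2, -2], [-1, 1]]

Add corresponding elements:
(0)+(2)=2
(-2)+(0)=-2
(0)+(-1)=-1
(-1)+(2)=1
A + B = [[2, -2], [-1, 1]]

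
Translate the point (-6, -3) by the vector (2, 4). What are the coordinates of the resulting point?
(-4, 1)

Translation by (2, 4):
x' = -6 + 2 = -4
y' = -3 + 4 = 1
Homogeneous matrix: [[1, 0, 2], [0, 1, 4], [0, 0, 1]]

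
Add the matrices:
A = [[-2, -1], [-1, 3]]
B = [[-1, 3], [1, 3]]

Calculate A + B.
[[-3, 2], [0, 6]]

Add corresponding elements:
(-2)+(-1)=-3
(-1)+(3)=2
(-1)+(1)=0
(3)+(3)=6
A + B = [[-3, 2], [0, 6]]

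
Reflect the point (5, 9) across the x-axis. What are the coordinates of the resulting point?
(5, -9)

Reflection across x-axis: (5, 9) → (5, -9)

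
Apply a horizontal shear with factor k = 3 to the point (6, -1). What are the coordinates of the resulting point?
(3, -1)

Shear matrix for horizontal shear with factor k = 3:
[[1, 3], [0, 1]]
Result: (6, -1) → (3, -1)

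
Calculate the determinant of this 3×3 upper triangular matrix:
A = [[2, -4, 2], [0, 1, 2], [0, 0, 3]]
6

The determinant of a triangular matrix is the product of its diagonal entries (the off-diagonal entries above the diagonal do not affect it).
det(A) = (2) * (1) * (3) = 6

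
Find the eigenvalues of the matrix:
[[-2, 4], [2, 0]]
λ = -4 and λ = 2

Characteristic equation: det(A - λI) = 0
λ² - (trace)λ + (det) = 0
λ² - (-2)λ + (-8) = 0
λ² + 2λ - 8 = 0
Solving: λ = -4, 2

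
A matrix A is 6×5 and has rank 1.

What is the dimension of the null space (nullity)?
4

The rank-nullity theorem for an m×n matrix states:
rank(A) + nullity(A) = n (the number of columns).
Here n = 5 and rank(A) = 1, so nullity(A) = 5 - 1 = 4.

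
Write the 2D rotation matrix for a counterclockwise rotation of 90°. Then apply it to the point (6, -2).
R = [[0, -1], [1, 0]]; R·(6, -2) = (2, 6)

Rotation matrix formula: R(θ) = [[cos θ, -sin θ], [sin θ, cos θ]]
For θ = 90°:
cos(90°) = 0
sin(90°) = 1
R = [[0, -1], [1, 0]]
Apply to (6, -2): [0·6 + (-1)·-2, 1·6 + 0·-2] = (2, 6)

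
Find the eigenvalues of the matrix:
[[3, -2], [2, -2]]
λ = -1 and λ = 2

Characteristic equation: det(A - λI) = 0
λ² - (trace)λ + (det) = 0
λ² - (1)λ + (-2) = 0
λ² - 1λ - 2 = 0
Solving: λ = -1, 2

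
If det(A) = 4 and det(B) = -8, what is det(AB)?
-32

Use the multiplicative property of determinants: det(AB) = det(A)*det(B).
det(AB) = (4)*(-8) = -32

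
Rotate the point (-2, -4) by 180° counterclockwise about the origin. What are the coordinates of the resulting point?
(2, 4)

Rotation matrix R(θ) = [[cos θ, -sin θ], [sin θ, cos θ]]; for θ = 180°:
R = [[-1, 0], [0, -1]]
Result: R × [-2, -4]ᵀ = [-1·-2 + (0)·-4, 0·-2 + (-1)·-4]ᵀ = (2, 4)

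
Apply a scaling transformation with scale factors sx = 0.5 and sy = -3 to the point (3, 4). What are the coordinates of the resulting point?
(1.5, -12)

Scaling matrix:
[[0.50, 0], [0, -3]]
Result: (3 × 0.5, 4 × -3) = (1.5, -12)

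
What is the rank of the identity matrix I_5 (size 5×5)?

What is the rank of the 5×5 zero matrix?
rank(I_5) = 5, rank(0) = 0

The identity I_5 has 5 columns that are the standard basis vectors e_1, …, e_5. These are linearly independent, so all 5 columns are pivots and rank(I_5) = 5.
The 5×5 zero matrix has every entry zero, so every row is the zero row and there are no pivots; rank(0) = 0.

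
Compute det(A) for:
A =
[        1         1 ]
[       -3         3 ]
det(A) = 6

For a 2×2 matrix [[a, b], [c, d]], det = a*d - b*c.
det(A) = (1)*(3) - (1)*(-3) = 3 + 3 = 6.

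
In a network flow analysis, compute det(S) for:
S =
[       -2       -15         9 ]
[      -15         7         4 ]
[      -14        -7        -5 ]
det(S) = 3806

Expand along row 0 (cofactor expansion): det(S) = a*(e*i - f*h) - b*(d*i - f*g) + c*(d*h - e*g), where the 3×3 is [[a, b, c], [d, e, f], [g, h, i]].
Minor M_00 = (7)*(-5) - (4)*(-7) = -35 + 28 = -7.
Minor M_01 = (-15)*(-5) - (4)*(-14) = 75 + 56 = 131.
Minor M_02 = (-15)*(-7) - (7)*(-14) = 105 + 98 = 203.
det(S) = (-2)*(-7) - (-15)*(131) + (9)*(203) = 14 + 1965 + 1827 = 3806.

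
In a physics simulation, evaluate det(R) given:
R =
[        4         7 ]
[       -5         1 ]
det(R) = 39

For a 2×2 matrix [[a, b], [c, d]], det = a*d - b*c.
det(R) = (4)*(1) - (7)*(-5) = 4 + 35 = 39.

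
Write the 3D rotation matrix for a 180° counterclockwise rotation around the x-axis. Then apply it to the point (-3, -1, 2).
R = [[1, 0, 0], [0, -1, 0], [0, 0, -1]]; R·(-3, -1, 2) = (-3, 1, -2)

Rotation matrix for 180° around x-axis:
cos(180°) = -1, sin(180°) = 0
R = [[1, 0, 0], [0, -1, 0], [0, 0, -1]]
Apply to (-3, -1, 2): R·[-3, -1, 2]ᵀ = (-3, 1, -2)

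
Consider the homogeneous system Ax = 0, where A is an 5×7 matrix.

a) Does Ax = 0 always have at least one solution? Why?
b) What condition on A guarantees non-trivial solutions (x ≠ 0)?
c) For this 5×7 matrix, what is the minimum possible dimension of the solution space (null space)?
a) Yes, x = 0 is always a solution. b) When A has linearly dependent columns (rank < n). c) Minimum nullity = 2.

a) x = 0 satisfies A·0 = 0, so the zero vector is always a solution.
b) Non-trivial solutions exist iff the columns of A are linearly dependent, equivalently rank(A) < n (the number of columns).
c) By rank-nullity, rank(A) + nullity(A) = n = 7. Since A has only 5 rows, rank(A) ≤ 5, so nullity(A) ≥ 7 - 5 = 2.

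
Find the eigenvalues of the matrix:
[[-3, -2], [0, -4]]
λ = -4 and λ = -3

Characteristic equation: det(A - λI) = 0
λ² - (trace)λ + (det) = 0
λ² - (-7)λ + (12) = 0
λ² + 7λ + 12 = 0
Solving: λ = -4, -3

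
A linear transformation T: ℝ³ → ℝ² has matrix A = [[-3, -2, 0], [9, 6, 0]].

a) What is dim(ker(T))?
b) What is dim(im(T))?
dim(ker) = 2, dim(im) = 1

Observe that row 2 = -3 × row 1 (so the rows are linearly dependent).
Thus rank(A) = 1 (only one linearly independent row).
dim(im(T)) = rank(A) = 1.
By the rank-nullity theorem applied to T: ℝ³ → ℝ², rank(A) + nullity(A) = 3 (the domain dimension), so dim(ker(T)) = 3 - 1 = 2.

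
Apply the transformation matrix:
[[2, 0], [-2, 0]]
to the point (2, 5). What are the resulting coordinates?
(4, -4)

Matrix multiplication:
[[2, 0], [-2, 0]] × [2, 5]ᵀ
= [2×2 + 0×5, -2×2 + 0×5]ᵀ
= [4.0000, -4.0000]ᵀ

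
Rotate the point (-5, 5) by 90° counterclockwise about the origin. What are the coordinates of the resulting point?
(-5, -5)

Rotation matrix R(θ) = [[cos θ, -sin θ], [sin θ, cos θ]]; for θ = 90°:
R = [[0, -1], [1, 0]]
Result: R × [-5, 5]ᵀ = [0·-5 + (-1)·5, 1·-5 + (0)·5]ᵀ = (-5, -5)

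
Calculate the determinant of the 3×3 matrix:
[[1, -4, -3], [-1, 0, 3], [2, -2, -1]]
-20

Expansion along first row:
det = 1·det([[0,3],[-2,-1]]) - -4·det([[-1,3],[2,-1]]) + -3·det([[-1,0],[2,-2]])
    = 1·(0·-1 - 3·-2) - -4·(-1·-1 - 3·2) + -3·(-1·-2 - 0·2)
    = 1·6 - -4·-5 + -3·2
    = 6 + -20 + -6 = -20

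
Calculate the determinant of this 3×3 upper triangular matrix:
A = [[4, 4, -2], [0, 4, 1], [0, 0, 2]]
32

The determinant of a triangular matrix is the product of its diagonal entries (the off-diagonal entries above the diagonal do not affect it).
det(A) = (4) * (4) * (2) = 32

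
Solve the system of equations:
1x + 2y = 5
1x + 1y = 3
x = 1, y = 2

Use elimination (row reduction):
Equation 1: 1x + 2y = 5.
Equation 2: 1x + 1y = 3.
Multiply Eq1 by 1 and Eq2 by 1: 1x + 2y = 5;  1x + 1y = 3.
Subtract: (-1)y = -2, so y = 2.
Back-substitute into Eq1: 1x + 2*(2) = 5, so x = 1.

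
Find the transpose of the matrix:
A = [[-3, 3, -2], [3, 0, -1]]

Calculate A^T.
[[-3, 3], [3, 0], [-2, -1]]

The transpose sends entry (i,j) to (j,i); rows become columns.
Row 0 of A: [-3, 3, -2] -> column 0 of A^T.
Row 1 of A: [3, 0, -1] -> column 1 of A^T.
A^T = [[-3, 3], [3, 0], [-2, -1]]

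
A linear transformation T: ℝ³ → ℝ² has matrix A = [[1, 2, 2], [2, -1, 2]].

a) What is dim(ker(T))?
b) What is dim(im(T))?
dim(ker) = 1, dim(im) = 2

The two rows are not scalar multiples of one another (no single k satisfies row 2 = k × row 1), so they are linearly independent.
Thus rank(A) = 2.
dim(im(T)) = rank(A) = 2.
By the rank-nullity theorem applied to T: ℝ³ → ℝ², rank(A) + nullity(A) = 3 (the domain dimension), so dim(ker(T)) = 3 - 2 = 1.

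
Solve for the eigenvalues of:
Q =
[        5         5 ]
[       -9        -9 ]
λ = -4, 0

Solve det(Q - λI) = 0. For a 2×2 matrix the characteristic equation is λ² - (trace)λ + det = 0.
trace(Q) = a + d = 5 - 9 = -4.
det(Q) = a*d - b*c = (5)*(-9) - (5)*(-9) = -45 + 45 = 0.
Characteristic equation: λ² - (-4)λ + (0) = 0.
Discriminant = (-4)² - 4*(0) = 16 - 0 = 16.
λ = (-4 ± √16) / 2 = (-4 ± 4) / 2 = -4, 0.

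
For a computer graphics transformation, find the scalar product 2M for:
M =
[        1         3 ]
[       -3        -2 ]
2M =
[        2         6 ]
[       -6        -4 ]

Scalar multiplication is elementwise: (2M)[i][j] = 2 * M[i][j].
  (2M)[0][0] = 2 * (1) = 2
  (2M)[0][1] = 2 * (3) = 6
  (2M)[1][0] = 2 * (-3) = -6
  (2M)[1][1] = 2 * (-2) = -4
2M =
[        2         6 ]
[       -6        -4 ]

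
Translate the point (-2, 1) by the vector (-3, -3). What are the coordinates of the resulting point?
(-5, -2)

Translation by (-3, -3):
x' = -2 + -3 = -5
y' = 1 + -3 = -2
Homogeneous matrix: [[1, 0, -3], [0, 1, -3], [0, 0, 1]]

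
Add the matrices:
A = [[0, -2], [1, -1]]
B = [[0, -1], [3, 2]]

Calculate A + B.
[[0, -3], [4, 1]]

Add corresponding elements:
(0)+(0)=0
(-2)+(-1)=-3
(1)+(3)=4
(-1)+(2)=1
A + B = [[0, -3], [4, 1]]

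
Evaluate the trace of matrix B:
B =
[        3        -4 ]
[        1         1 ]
tr(B) = 3 + 1 = 4

The trace of a square matrix is the sum of its diagonal entries.
Diagonal entries of B: B[0][0] = 3, B[1][1] = 1.
tr(B) = 3 + 1 = 4.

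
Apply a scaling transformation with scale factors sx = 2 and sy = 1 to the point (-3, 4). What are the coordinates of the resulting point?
(-6, 4)

Scaling matrix:
[[2, 0], [0, 1]]
Result: (-3 × 2, 4 × 1) = (-6, 4)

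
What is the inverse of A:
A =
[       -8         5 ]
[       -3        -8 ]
det(A) = 79
A⁻¹ =
[    -8/79     -5/79 ]
[     3/79     -8/79 ]

For a 2×2 matrix A = [[a, b], [c, d]] with det(A) ≠ 0, A⁻¹ = (1/det(A)) * [[d, -b], [-c, a]].
det(A) = (-8)*(-8) - (5)*(-3) = 64 + 15 = 79.
A⁻¹ = (1/79) * [[-8, -5], [3, -8]].
Dividing each entry by 79 and reducing:
A⁻¹ =
[    -8/79     -5/79 ]
[     3/79     -8/79 ]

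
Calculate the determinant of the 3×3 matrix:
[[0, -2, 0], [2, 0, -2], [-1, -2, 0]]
-4

Expansion along first row:
det = 0·det([[0,-2],[-2,0]]) - -2·det([[2,-2],[-1,0]]) + 0·det([[2,0],[-1,-2]])
    = 0·(0·0 - -2·-2) - -2·(2·0 - -2·-1) + 0·(2·-2 - 0·-1)
    = 0·-4 - -2·-2 + 0·-4
    = 0 + -4 + 0 = -4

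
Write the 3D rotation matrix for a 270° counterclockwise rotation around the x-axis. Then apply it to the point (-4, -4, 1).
R = [[1, 0, 0], [0, 0, 1], [0, -1, 0]]; R·(-4, -4, 1) = (-4, 1, 4)

Rotation matrix for 270° around x-axis:
cos(270°) = 0, sin(270°) = -1
R = [[1, 0, 0], [0, 0, 1], [0, -1, 0]]
Apply to (-4, -4, 1): R·[-4, -4, 1]ᵀ = (-4, 1, 4)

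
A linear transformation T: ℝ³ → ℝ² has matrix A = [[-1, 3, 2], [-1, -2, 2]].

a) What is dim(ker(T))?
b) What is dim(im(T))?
dim(ker) = 1, dim(im) = 2

The two rows are not scalar multiples of one another (no single k satisfies row 2 = k × row 1), so they are linearly independent.
Thus rank(A) = 2.
dim(im(T)) = rank(A) = 2.
By the rank-nullity theorem applied to T: ℝ³ → ℝ², rank(A) + nullity(A) = 3 (the domain dimension), so dim(ker(T)) = 3 - 2 = 1.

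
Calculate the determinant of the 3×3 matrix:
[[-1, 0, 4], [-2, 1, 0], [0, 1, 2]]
-10

Expansion along first row:
det = -1·det([[1,0],[1,2]]) - 0·det([[-2,0],[0,2]]) + 4·det([[-2,1],[0,1]])
    = -1·(1·2 - 0·1) - 0·(-2·2 - 0·0) + 4·(-2·1 - 1·0)
    = -1·2 - 0·-4 + 4·-2
    = -2 + 0 + -8 = -10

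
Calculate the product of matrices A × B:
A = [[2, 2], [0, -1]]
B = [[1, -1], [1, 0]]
[[4, -2], [-1, 0]]

Matrix multiplication:
C[0][0] = 2×1 + 2×1 = 4
C[0][1] = 2×-1 + 2×0 = -2
C[1][0] = 0×1 + -1×1 = -1
C[1][1] = 0×-1 + -1×0 = 0
Result: [[4, -2], [-1, 0]]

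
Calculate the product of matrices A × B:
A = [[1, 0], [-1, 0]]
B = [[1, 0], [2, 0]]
[[1, 0], [-1, 0]]

Matrix multiplication:
C[0][0] = 1×1 + 0×2 = 1
C[0][1] = 1×0 + 0×0 = 0
C[1][0] = -1×1 + 0×2 = -1
C[1][1] = -1×0 + 0×0 = 0
Result: [[1, 0], [-1, 0]]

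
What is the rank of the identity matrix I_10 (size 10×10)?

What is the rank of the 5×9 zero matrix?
rank(I_10) = 10, rank(0) = 0

The identity I_10 has 10 columns that are the standard basis vectors e_1, …, e_10. These are linearly independent, so all 10 columns are pivots and rank(I_10) = 10.
The 5×9 zero matrix has every entry zero, so every row is the zero row and there are no pivots; rank(0) = 0.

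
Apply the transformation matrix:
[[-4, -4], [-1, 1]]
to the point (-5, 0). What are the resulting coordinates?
(20, 5)

Matrix multiplication:
[[-4, -4], [-1, 1]] × [-5, 0]ᵀ
= [-4×-5 + -4×0, -1×-5 + 1×0]ᵀ
= [20.0000, 5.0000]ᵀ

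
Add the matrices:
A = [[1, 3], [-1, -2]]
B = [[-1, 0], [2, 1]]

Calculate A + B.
[[0, 3], [1, -1]]

Add corresponding elements:
(1)+(-1)=0
(3)+(0)=3
(-1)+(2)=1
(-2)+(1)=-1
A + B = [[0, 3], [1, -1]]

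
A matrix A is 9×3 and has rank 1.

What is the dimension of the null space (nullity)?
2

The rank-nullity theorem for an m×n matrix states:
rank(A) + nullity(A) = n (the number of columns).
Here n = 3 and rank(A) = 1, so nullity(A) = 3 - 1 = 2.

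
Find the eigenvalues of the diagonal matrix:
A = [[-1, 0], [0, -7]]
λ₁ = -1, λ₂ = -7

The characteristic polynomial of A is det(A - λI) = (-1 - λ)(-7 - λ) = 0.
The roots are λ = -1 and λ = -7, so the eigenvalues are the diagonal entries.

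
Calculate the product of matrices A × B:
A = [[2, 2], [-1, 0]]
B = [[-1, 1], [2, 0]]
[[2, 2], [1, -1]]

Matrix multiplication:
C[0][0] = 2×-1 + 2×2 = 2
C[0][1] = 2×1 + 2×0 = 2
C[1][0] = -1×-1 + 0×2 = 1
C[1][1] = -1×1 + 0×0 = -1
Result: [[2, 2], [1, -1]]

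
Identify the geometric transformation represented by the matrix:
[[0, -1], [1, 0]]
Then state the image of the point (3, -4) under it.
rotation by 90° counterclockwise; image of (3, -4) is (4, 3)

This matches the form [[cos θ, -sin θ], [sin θ, cos θ]] of a rotation matrix; reading off cos θ and sin θ gives the angle.
The matrix [[0, -1], [1, 0]] represents: rotation by 90° counterclockwise.
Applying it to (3, -4): [0·3 + -1·-4, 1·3 + 0·-4] = (4, 3).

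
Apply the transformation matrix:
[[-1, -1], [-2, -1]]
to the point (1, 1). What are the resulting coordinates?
(-2, -3)

Matrix multiplication:
[[-1, -1], [-2, -1]] × [1, 1]ᵀ
= [-1×1 + -1×1, -2×1 + -1×1]ᵀ
= [-2.0000, -3.0000]ᵀ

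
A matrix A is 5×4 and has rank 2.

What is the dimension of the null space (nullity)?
2

The rank-nullity theorem for an m×n matrix states:
rank(A) + nullity(A) = n (the number of columns).
Here n = 4 and rank(A) = 2, so nullity(A) = 4 - 2 = 2.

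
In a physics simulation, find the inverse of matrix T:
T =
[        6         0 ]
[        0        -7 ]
det(T) = -42
T⁻¹ =
[      1/6         0 ]
[        0      -1/7 ]

For a 2×2 matrix T = [[a, b], [c, d]] with det(T) ≠ 0, T⁻¹ = (1/det(T)) * [[d, -b], [-c, a]].
det(T) = (6)*(-7) - (0)*(0) = -42 - 0 = -42.
T⁻¹ = (1/-42) * [[-7, 0], [0, 6]].
Dividing each entry by -42 and reducing:
T⁻¹ =
[      1/6         0 ]
[        0      -1/7 ]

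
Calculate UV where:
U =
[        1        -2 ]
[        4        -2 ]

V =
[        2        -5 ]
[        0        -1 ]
UV =
[        2        -3 ]
[        8       -18 ]

Matrix multiplication: (UV)[i][j] = sum over k of U[i][k] * V[k][j].
  (UV)[0][0] = (1)*(2) + (-2)*(0) = 2
  (UV)[0][1] = (1)*(-5) + (-2)*(-1) = -3
  (UV)[1][0] = (4)*(2) + (-2)*(0) = 8
  (UV)[1][1] = (4)*(-5) + (-2)*(-1) = -18
UV =
[        2        -3 ]
[        8       -18 ]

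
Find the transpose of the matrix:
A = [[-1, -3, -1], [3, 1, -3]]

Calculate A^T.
[[-1, 3], [-3, 1], [-1, -3]]

The transpose sends entry (i,j) to (j,i); rows become columns.
Row 0 of A: [-1, -3, -1] -> column 0 of A^T.
Row 1 of A: [3, 1, -3] -> column 1 of A^T.
A^T = [[-1, 3], [-3, 1], [-1, -3]]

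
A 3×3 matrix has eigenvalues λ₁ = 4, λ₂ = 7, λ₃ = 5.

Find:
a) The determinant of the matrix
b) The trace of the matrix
det = 140, trace = 16

Two standard eigenvalue identities:
- det(A) equals the product of the eigenvalues (counted with multiplicity).
- trace(A) equals the sum of the eigenvalues.
det(A) = (4)*(7)*(5) = 140.
trace(A) = 4 + 7 + 5 = 16.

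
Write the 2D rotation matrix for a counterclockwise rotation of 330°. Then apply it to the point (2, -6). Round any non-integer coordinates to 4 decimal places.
R = [[√3/2, 1/2], [-1/2, √3/2]]; R·(2, -6) = (-1.2679, -6.1962)

Rotation matrix formula: R(θ) = [[cos θ, -sin θ], [sin θ, cos θ]]
For θ = 330°:
cos(330°) = √3/2
sin(330°) = -1/2
R = [[√3/2, 1/2], [-1/2, √3/2]]
Apply to (2, -6): [√3/2·2 + (1/2)·-6, -1/2·2 + √3/2·-6] = (-1.2679, -6.1962)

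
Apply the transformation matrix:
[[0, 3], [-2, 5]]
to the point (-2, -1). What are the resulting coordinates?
(-3, -1)

Matrix multiplication:
[[0, 3], [-2, 5]] × [-2, -1]ᵀ
= [0×-2 + 3×-1, -2×-2 + 5×-1]ᵀ
= [-3.0000, -1.0000]ᵀ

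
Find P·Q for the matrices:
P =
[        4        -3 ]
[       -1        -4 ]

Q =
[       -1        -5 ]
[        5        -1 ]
PQ =
[      -19       -17 ]
[      -19         9 ]

Matrix multiplication: (PQ)[i][j] = sum over k of P[i][k] * Q[k][j].
  (PQ)[0][0] = (4)*(-1) + (-3)*(5) = -19
  (PQ)[0][1] = (4)*(-5) + (-3)*(-1) = -17
  (PQ)[1][0] = (-1)*(-1) + (-4)*(5) = -19
  (PQ)[1][1] = (-1)*(-5) + (-4)*(-1) = 9
PQ =
[      -19       -17 ]
[      -19         9 ]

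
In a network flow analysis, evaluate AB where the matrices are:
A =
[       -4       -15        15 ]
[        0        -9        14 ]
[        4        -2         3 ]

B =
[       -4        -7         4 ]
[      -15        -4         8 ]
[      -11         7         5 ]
AB =
[       76       193       -61 ]
[      -19       134        -2 ]
[      -19         1        15 ]

Matrix multiplication: (AB)[i][j] = sum over k of A[i][k] * B[k][j].
  (AB)[0][0] = (-4)*(-4) + (-15)*(-15) + (15)*(-11) = 76
  (AB)[0][1] = (-4)*(-7) + (-15)*(-4) + (15)*(7) = 193
  (AB)[0][2] = (-4)*(4) + (-15)*(8) + (15)*(5) = -61
  (AB)[1][0] = (0)*(-4) + (-9)*(-15) + (14)*(-11) = -19
  (AB)[1][1] = (0)*(-7) + (-9)*(-4) + (14)*(7) = 134
  (AB)[1][2] = (0)*(4) + (-9)*(8) + (14)*(5) = -2
  (AB)[2][0] = (4)*(-4) + (-2)*(-15) + (3)*(-11) = -19
  (AB)[2][1] = (4)*(-7) + (-2)*(-4) + (3)*(7) = 1
  (AB)[2][2] = (4)*(4) + (-2)*(8) + (3)*(5) = 15
AB =
[       76       193       -61 ]
[      -19       134        -2 ]
[      -19         1        15 ]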